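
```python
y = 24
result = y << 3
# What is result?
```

Trace:
`y = 24` → y = 24
`result = y << 3` → result = 192
So result = 192

Answer: 192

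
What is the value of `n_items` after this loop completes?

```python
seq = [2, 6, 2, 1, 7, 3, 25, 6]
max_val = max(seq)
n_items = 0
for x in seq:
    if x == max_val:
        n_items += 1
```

Count of max value 25 in [2, 6, 2, 1, 7, 3, 25, 6]
`n_items` takes the values: 0 → 1

Answer: 1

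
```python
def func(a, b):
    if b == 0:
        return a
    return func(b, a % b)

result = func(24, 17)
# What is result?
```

func(24, 17) -> func(17, 7) -> func(7, 3) -> func(3, 1) -> func(1, 0) -> 1

Answer: 1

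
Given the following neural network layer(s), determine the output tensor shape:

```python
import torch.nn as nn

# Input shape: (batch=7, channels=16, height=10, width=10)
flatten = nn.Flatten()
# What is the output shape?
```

Input: (7, 16, 10, 10) -> Output: (7, 1600)

Answer: (7, 1600)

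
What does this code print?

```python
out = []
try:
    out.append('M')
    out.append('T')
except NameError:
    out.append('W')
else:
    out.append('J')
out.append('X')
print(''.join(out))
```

Execution trace: 'M' (try body) → 'T' (try body, no exception) → 'J' (else) → 'X' (after the try/except). Output: MTJX

Answer: MTJX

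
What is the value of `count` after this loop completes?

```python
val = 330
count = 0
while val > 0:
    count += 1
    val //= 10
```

Count digits by repeated division by 10
`count` takes the values: 0 → 1 → 2 → 3

Answer: 3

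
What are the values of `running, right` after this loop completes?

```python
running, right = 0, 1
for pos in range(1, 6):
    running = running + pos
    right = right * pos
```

Sum and factorial of 1 to 5
`running, right` takes the values: (0, 1) → (1, 1) → (3, 1) → (3, 2) → (6, 2) → (6, 6) → (10, 6) → (10, 24) → (15, 24) → (15, 120)

Answer: 15, 120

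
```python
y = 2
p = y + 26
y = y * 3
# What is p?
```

Trace:
`y = 2` → y = 2
`p = y + 26` → p = 28
`y = y * 3` → y = 6
So p = 28

Answer: 28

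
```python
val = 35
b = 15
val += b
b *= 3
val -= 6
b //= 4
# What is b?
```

Trace:
`val = 35` → val = 35
`b = 15` → b = 15
`val += b` → val = 50
`b *= 3` → b = 45
`val -= 6` → val = 44
`b //= 4` → b = 11
So b = 11

Answer: 11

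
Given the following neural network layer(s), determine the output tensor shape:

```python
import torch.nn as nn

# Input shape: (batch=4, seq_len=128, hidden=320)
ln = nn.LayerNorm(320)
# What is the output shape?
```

Input: (4, 128, 320) -> Output: (4, 128, 320)

Answer: (4, 128, 320)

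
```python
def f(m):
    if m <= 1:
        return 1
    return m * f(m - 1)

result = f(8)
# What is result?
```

f(8) = 8 * 7 * 6 * 5 * 4 * 3 * 2 * 1 = 40320

Answer: 40320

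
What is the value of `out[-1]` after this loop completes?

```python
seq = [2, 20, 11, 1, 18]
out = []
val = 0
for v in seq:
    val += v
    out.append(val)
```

Cumulative sum ends at 52
`out` takes the values: [] → [2] → [2, 22] → [2, 22, 33] → [2, 22, 33, 34] → [2, 22, 33, 34, 52]
So `out[-1]` = 52

Answer: 52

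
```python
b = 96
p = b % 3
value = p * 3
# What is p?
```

Trace:
`b = 96` → b = 96
`p = b % 3` → p = 0
`value = p * 3` → value = 0
So p = 0

Answer: 0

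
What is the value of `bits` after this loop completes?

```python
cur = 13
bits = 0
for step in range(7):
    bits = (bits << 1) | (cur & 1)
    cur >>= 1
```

Reverse lowest 7 bits of 13
`bits` takes the values: 0 → 1 → 2 → 5 → 11 → 22 → 44 → 88

Answer: 88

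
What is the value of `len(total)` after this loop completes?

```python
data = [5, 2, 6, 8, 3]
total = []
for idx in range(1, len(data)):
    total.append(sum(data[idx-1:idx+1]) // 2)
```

Number of 2-element averages
`total` takes the values: [] → [3] → [3, 4] → [3, 4, 7] → [3, 4, 7, 5]
So `len(total)` = 4

Answer: 4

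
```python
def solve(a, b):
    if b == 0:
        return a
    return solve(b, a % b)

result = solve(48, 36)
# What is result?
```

solve(48, 36) -> solve(36, 12) -> solve(12, 0) -> 12

Answer: 12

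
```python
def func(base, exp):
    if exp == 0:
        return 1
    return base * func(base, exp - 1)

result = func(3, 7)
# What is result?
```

func(3, 7) = 3 * 3 * 3 * 3 * 3 * 3 * 3 = 2187

Answer: 2187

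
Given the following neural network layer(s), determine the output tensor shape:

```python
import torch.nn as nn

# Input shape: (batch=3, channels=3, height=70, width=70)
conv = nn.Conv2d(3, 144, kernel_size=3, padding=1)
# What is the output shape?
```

Input: (3, 3, 70, 70) -> Output: (3, 144, 70, 70)

Answer: (3, 144, 70, 70)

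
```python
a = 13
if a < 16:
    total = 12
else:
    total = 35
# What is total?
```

Trace:
`a = 13` → a = 13
`if a < 16: ...` → a < 16 is True → total = 12
So total = 12

Answer: 12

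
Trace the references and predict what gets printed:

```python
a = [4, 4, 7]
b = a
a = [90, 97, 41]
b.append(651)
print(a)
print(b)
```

Key concept: rebinding vs mutation: a is rebound to a new list, b still points at the original.
Step by step:
`a = [4, 4, 7]` → a = [4, 4, 7]
`b = a` → b = [4, 4, 7] (same object as a)
`a = [90, 97, 41]` → a = [90, 97, 41]
`b.append(651)` → b = [4, 4, 7, 651]
`print(a)` → prints [90, 97, 41]
`print(b)` → prints [4, 4, 7, 651]

Answer:
[90, 97, 41]
[4, 4, 7, 651]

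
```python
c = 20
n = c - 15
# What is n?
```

Trace:
`c = 20` → c = 20
`n = c - 15` → n = 5
So n = 5

Answer: 5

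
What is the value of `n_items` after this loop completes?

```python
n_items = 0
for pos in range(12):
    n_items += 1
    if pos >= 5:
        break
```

Loop breaks when pos reaches 5, n_items is 6
`n_items` takes the values: 0 → 1 → 2 → 3 → 4 → 5 → 6

Answer: 6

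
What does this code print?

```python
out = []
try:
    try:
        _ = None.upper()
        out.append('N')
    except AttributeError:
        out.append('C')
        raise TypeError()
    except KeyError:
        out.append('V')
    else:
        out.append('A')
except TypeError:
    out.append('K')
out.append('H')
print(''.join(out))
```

Execution trace: 'C' (inner except AttributeError) → 'K' (outer except TypeError) → 'H' (after the try/except). Output: CKH

Answer: CKH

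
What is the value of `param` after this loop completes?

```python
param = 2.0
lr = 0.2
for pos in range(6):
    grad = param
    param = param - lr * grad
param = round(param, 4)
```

Gradient descent: w = 2.0 * (1 - 0.2)^6
`param` takes the values: 2.0 → 1.6 → 1.28 → 1.024 → 0.8192 → 0.65536 → 0.524288 → 0.5243

Answer: 0.5243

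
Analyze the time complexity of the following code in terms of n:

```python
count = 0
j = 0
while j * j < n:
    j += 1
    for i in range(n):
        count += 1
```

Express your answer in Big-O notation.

Each loop level contributes: √n × n. Multiplying the contributions gives O(n√n).

Answer: O(n√n)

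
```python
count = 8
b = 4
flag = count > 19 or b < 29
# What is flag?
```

Trace:
`count = 8` → count = 8
`b = 4` → b = 4
`flag = count > 19 or b < 29` → flag = True
So flag = True

Answer: True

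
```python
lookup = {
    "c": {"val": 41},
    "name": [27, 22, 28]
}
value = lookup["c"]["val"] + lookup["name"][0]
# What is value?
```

Trace:
`lookup = { ...` → lookup = {'c': {'val': 41}, 'name': [27, 22, 28]}
`value = lookup["c"]["val"] + lookup["name"][0]` → value = 68
So value = 68

Answer: 68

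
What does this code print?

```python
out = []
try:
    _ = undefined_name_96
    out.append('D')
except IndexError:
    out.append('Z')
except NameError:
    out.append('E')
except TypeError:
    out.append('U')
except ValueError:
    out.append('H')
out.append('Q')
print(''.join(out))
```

Execution trace: 'E' (except NameError) → 'Q' (after the try/except). Output: EQ

Answer: EQ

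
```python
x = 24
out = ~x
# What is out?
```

Trace:
`x = 24` → x = 24
`out = ~x` → out = -25
So out = -25

Answer: -25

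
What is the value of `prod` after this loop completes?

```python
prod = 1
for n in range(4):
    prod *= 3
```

3^4 = 81
`prod` takes the values: 1 → 3 → 9 → 27 → 81

Answer: 81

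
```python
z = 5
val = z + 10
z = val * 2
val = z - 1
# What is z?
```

Trace:
`z = 5` → z = 5
`val = z + 10` → val = 15
`z = val * 2` → z = 30
`val = z - 1` → val = 29
So z = 30

Answer: 30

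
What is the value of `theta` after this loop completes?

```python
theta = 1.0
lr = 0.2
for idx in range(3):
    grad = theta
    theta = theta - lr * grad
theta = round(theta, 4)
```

Gradient descent: w = 1.0 * (1 - 0.2)^3
`theta` takes the values: 1.0 → 0.8 → 0.64 → 0.512

Answer: 0.512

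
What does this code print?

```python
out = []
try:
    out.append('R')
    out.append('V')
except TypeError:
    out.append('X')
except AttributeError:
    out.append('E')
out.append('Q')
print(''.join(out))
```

Execution trace: 'R' (try body) → 'V' (try body, no exception) → 'Q' (after the try/except). Output: RVQ

Answer: RVQ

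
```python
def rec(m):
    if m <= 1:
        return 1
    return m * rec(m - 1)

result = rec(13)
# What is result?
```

rec(13) = 13 * 12 * 11 * 10 * 9 * 8 * 7 * 6 * 5 * 4 * 3 * 2 * 1 = 6227020800

Answer: 6227020800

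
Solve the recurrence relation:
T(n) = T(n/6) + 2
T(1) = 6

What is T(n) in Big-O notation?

Each step divides n by 6 and adds 2. After log_6(n) steps we reach T(1)=6. So T(n) = 2·log_6(n) + 6 = O(log n).

Answer: O(log n)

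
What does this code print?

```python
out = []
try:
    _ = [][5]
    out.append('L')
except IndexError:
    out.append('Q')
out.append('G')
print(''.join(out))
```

Execution trace: 'Q' (except IndexError) → 'G' (after the try/except). Output: QG

Answer: QG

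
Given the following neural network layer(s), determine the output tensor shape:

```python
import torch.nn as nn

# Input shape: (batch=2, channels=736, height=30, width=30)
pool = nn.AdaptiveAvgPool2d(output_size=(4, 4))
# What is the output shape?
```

Input: (2, 736, 30, 30) -> Output: (2, 736, 4, 4)

Answer: (2, 736, 4, 4)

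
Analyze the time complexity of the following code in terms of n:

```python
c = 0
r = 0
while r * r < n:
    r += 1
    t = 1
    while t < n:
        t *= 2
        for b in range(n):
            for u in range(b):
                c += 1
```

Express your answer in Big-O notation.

Each loop level contributes: √n × log n × n × n. Multiplying the contributions gives O(n^2√n log n).

Answer: O(n^2√n log n)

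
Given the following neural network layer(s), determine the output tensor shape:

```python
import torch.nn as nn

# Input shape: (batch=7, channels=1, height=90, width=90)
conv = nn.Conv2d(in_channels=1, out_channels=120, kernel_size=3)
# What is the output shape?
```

Input: (7, 1, 90, 90) -> Output: (7, 120, 88, 88)

Answer: (7, 120, 88, 88)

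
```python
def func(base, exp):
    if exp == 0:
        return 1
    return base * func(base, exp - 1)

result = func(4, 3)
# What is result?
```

func(4, 3) = 4 * 4 * 4 = 64

Answer: 64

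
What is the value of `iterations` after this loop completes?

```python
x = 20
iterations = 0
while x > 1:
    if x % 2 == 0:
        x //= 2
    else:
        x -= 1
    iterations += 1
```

Steps to reduce 20 to 1
`iterations` takes the values: 0 → 1 → 2 → 3 → 4 → 5

Answer: 5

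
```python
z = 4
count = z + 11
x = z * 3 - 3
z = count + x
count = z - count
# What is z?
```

Trace:
`z = 4` → z = 4
`count = z + 11` → count = 15
`x = z * 3 - 3` → x = 9
`z = count + x` → z = 24
`count = z - count` → count = 9
So z = 24

Answer: 24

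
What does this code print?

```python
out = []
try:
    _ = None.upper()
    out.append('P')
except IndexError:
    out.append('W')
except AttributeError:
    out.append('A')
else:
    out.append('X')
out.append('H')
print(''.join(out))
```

Execution trace: 'A' (except AttributeError) → 'H' (after the try/except). Output: AH

Answer: AH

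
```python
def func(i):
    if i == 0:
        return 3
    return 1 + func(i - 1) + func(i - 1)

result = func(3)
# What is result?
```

func(i) = 1 + 2·func(i-1), func(0)=3. Closed form: (3+1)·2^3 - 1 = 31.

Answer: 31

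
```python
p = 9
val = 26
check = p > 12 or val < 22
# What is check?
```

Trace:
`p = 9` → p = 9
`val = 26` → val = 26
`check = p > 12 or val < 22` → check = False
So check = False

Answer: False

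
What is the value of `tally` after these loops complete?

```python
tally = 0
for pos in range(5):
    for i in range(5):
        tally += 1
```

5 * 5 = 25
`tally` takes the values: 0 → 1 → 2 → 3 → 4 → 5 → 6 → 7 → 8 → 9 → 10 → 11 → 12 → 13 → 14 → 15 → 16 → 17 → 18 → 19 → 20 → 21 → 22 → 23 → 24 → 25

Answer: 25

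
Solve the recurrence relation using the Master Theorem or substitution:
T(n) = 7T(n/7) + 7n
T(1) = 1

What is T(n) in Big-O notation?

By Master Theorem: a=7, b=7, f(n)=7n. Since log_7(7) = 1 and f(n) = Θ(n^1), Case 2 applies. T(n) = O(n log n).

Answer: O(n log n)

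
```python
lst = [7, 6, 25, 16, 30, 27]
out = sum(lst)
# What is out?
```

Trace:
`lst = [7, 6, 25, 16, 30, 27]` → lst = [7, 6, 25, 16, 30, 27]
`out = sum(lst)` → out = 111
So out = 111

Answer: 111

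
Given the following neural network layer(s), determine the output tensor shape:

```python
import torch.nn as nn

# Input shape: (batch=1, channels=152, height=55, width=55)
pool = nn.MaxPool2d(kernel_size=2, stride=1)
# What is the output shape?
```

Input: (1, 152, 55, 55) -> Output: (1, 152, 54, 54)

Answer: (1, 152, 54, 54)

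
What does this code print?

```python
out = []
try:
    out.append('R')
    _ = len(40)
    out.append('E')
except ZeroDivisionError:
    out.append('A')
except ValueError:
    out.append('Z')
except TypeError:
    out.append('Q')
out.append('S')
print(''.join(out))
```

Execution trace: 'R' (try body) → 'Q' (except TypeError) → 'S' (after the try/except). Output: RQS

Answer: RQS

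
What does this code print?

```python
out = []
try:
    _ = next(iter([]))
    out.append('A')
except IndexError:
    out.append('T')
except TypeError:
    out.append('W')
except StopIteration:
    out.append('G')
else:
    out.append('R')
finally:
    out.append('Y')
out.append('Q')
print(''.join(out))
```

Execution trace: 'G' (except StopIteration) → 'Y' (finally) → 'Q' (after the try/except). Output: GYQ

Answer: GYQ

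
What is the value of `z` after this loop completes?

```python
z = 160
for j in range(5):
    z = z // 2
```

Halve 5 times: 160 // 2^5 = 5
`z` takes the values: 160 → 80 → 40 → 20 → 10 → 5

Answer: 5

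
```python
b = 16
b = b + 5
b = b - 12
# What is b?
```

Trace:
`b = 16` → b = 16
`b = b + 5` → b = 21
`b = b - 12` → b = 9
So b = 9

Answer: 9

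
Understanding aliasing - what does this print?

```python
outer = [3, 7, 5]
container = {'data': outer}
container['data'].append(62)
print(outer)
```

Key concept: dict holds reference to list.
Step by step:
`outer = [3, 7, 5]` → outer = [3, 7, 5]
`container = {'data': outer}` → container = {'data': [3, 7, 5]}
`container['data'].append(62)` → outer = [3, 7, 5, 62]; container = {'data': [3, 7, 5, 62]}
`print(outer)` → prints [3, 7, 5, 62]

Answer: [3, 7, 5, 62]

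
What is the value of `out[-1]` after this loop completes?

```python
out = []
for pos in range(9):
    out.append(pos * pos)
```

Last element of squares 0 to 8
`out` takes the values: [] → [0] → [0, 1] → [0, 1, 4] → [0, 1, 4, 9] → [0, 1, 4, 9, 16] → [0, 1, 4, 9, 16, 25] → [0, 1, 4, 9, 16, 25, 36] → [0, 1, 4, 9, 16, 25, 36, 49] → [0, 1, 4, 9, 16, 25, 36, 49, 64]
So `out[-1]` = 64

Answer: 64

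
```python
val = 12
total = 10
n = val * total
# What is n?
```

Trace:
`val = 12` → val = 12
`total = 10` → total = 10
`n = val * total` → n = 120
So n = 120

Answer: 120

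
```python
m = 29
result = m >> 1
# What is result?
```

Trace:
`m = 29` → m = 29
`result = m >> 1` → result = 14
So result = 14

Answer: 14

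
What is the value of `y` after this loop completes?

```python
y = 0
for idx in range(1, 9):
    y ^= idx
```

XOR of 1 to 8
`y` takes the values: 0 → 1 → 3 → 0 → 4 → 1 → 7 → 0 → 8

Answer: 8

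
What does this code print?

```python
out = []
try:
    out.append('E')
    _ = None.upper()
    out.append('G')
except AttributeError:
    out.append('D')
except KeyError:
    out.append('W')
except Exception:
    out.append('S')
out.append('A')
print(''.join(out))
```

Execution trace: 'E' (try body) → 'D' (except AttributeError) → 'A' (after the try/except). Output: EDA

Answer: EDA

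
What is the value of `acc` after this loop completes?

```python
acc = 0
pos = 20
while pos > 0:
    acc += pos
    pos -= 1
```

Sum 20 down to 1
`acc` takes the values: 0 → 20 → 39 → 57 → 74 → 90 → 105 → 119 → 132 → 144 → 155 → 165 → 174 → 182 → 189 → 195 → 200 → 204 → 207 → 209 → 210

Answer: 210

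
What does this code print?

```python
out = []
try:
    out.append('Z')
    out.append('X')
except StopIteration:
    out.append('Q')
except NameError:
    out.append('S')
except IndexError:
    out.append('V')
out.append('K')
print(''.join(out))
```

Execution trace: 'Z' (try body) → 'X' (try body, no exception) → 'K' (after the try/except). Output: ZXK

Answer: ZXK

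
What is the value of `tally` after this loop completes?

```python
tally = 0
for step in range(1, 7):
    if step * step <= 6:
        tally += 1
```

Count numbers where step² ≤ 6
`tally` takes the values: 0 → 1 → 2

Answer: 2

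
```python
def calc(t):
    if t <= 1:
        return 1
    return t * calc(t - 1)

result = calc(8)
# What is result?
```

calc(8) = 8 * 7 * 6 * 5 * 4 * 3 * 2 * 1 = 40320

Answer: 40320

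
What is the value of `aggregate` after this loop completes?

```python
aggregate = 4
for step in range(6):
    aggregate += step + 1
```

Start at 4, add 1 to 6 = 25
`aggregate` takes the values: 4 → 5 → 7 → 10 → 14 → 19 → 25

Answer: 25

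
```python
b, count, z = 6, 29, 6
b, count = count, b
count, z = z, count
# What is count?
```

Trace:
`b, count, z = 6, 29, 6` → b = 6; count = 29; z = 6
`b, count = count, b` → b = 29; count = 6
`count, z = z, count` → count = 6; z = 6
So count = 6

Answer: 6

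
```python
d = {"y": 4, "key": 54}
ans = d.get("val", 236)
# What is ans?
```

Trace:
`d = {"y": 4, "key": 54}` → d = {'y': 4, 'key': 54}
`ans = d.get("val", 236)` → ans = 236
So ans = 236

Answer: 236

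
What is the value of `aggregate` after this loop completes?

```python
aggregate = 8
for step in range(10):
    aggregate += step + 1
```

Start at 8, add 1 to 10 = 63
`aggregate` takes the values: 8 → 9 → 11 → 14 → 18 → 23 → 29 → 36 → 44 → 53 → 63

Answer: 63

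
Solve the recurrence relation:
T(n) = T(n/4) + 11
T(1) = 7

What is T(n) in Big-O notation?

Each step divides n by 4 and adds 11. After log_4(n) steps we reach T(1)=7. So T(n) = 11·log_4(n) + 7 = O(log n).

Answer: O(log n)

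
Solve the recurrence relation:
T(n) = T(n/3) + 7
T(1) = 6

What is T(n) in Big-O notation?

Each step divides n by 3 and adds 7. After log_3(n) steps we reach T(1)=6. So T(n) = 7·log_3(n) + 6 = O(log n).

Answer: O(log n)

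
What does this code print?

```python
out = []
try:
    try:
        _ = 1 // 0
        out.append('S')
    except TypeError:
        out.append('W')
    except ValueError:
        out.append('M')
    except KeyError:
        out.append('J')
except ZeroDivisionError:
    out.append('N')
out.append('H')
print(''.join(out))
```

Execution trace: 'N' (outer except ZeroDivisionError) → 'H' (after the try/except). Output: NH

Answer: NH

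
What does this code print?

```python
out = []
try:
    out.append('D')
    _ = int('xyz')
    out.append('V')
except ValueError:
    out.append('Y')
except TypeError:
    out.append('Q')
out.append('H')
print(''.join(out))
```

Execution trace: 'D' (try body) → 'Y' (except ValueError) → 'H' (after the try/except). Output: DYH

Answer: DYH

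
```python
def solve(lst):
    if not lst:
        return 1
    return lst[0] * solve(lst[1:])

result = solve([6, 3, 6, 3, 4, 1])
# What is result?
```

Product over [6, 3, 6, 3, 4, 1] = 6 * 3 * 6 * 3 * 4 * 1 = 1296

Answer: 1296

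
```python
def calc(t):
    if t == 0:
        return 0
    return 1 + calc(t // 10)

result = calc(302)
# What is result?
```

Count of digits of 302: 3

Answer: 3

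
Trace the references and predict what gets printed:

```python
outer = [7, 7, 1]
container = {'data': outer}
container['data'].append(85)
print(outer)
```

Key concept: dict holds reference to list.
Step by step:
`outer = [7, 7, 1]` → outer = [7, 7, 1]
`container = {'data': outer}` → container = {'data': [7, 7, 1]}
`container['data'].append(85)` → outer = [7, 7, 1, 85]; container = {'data': [7, 7, 1, 85]}
`print(outer)` → prints [7, 7, 1, 85]

Answer: [7, 7, 1, 85]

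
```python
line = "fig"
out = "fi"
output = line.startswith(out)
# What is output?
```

Trace:
`line = "fig"` → line = 'fig'
`out = "fi"` → out = 'fi'
`output = line.startswith(out)` → output = True
So output = True

Answer: True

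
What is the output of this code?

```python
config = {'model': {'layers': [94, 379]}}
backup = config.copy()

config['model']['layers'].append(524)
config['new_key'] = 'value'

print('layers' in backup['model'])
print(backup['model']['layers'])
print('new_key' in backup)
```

Key concept: shallow copy gotcha with nested dict.
Step by step:
`config = {'model': {'layers': [94, 379]}}` → config = {'model': {'layers': [94, 379]}}
`backup = config.copy()` → backup = {'model': {'layers': [94, 379]}}
`config['model']['layers'].append(524)` → config = {'model': {'layers': [94, 379, 524]}}; backup = {'model': {'layers': [94, 379, 524]}}
`config['new_key'] = 'value'` → config = {'model': {'layers': [94, 379, 524]}, 'new_key': 'value'}
`print('layers' in backup['model'])` → prints True
`print(backup['model']['layers'])` → prints [94, 379, 524]
`print('new_key' in backup)` → prints False

Answer:
True
[94, 379, 524]
False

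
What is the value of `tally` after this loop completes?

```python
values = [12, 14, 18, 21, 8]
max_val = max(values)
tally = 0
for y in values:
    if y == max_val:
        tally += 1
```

Count of max value 21 in [12, 14, 18, 21, 8]
`tally` takes the values: 0 → 1

Answer: 1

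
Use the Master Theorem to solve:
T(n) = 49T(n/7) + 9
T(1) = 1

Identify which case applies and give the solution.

a=49, b=7, f(n)=9. log_7(49) = 2. Since c=0 < 2, Case 1 applies: T(n) = Θ(n^log_b(a)) = O(n^2).

Answer: O(n^2) - Case 1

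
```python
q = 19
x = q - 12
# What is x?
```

Trace:
`q = 19` → q = 19
`x = q - 12` → x = 7
So x = 7

Answer: 7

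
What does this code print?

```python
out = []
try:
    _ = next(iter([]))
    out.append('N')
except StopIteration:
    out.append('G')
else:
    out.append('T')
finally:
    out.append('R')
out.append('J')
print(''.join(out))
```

Execution trace: 'G' (except StopIteration) → 'R' (finally) → 'J' (after the try/except). Output: GRJ

Answer: GRJ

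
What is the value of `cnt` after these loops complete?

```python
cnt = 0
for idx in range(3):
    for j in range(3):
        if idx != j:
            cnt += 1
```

3² - 3 (exclude diagonal)
`cnt` takes the values: 0 → 1 → 2 → 3 → 4 → 5 → 6

Answer: 6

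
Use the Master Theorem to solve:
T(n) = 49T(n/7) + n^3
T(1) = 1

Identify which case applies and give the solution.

a=49, b=7, f(n)=n^3. log_7(49) = 2. Since c=3 > 2 and the regularity condition holds (49(n/7)^3 = (49/7^3)n^3 with 49/7^3 < 1), Case 3 applies: T(n) = Θ(f(n)) = O(n^3).

Answer: O(n^3) - Case 3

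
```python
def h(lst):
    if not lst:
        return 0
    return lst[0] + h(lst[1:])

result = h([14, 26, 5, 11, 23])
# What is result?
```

14 + 26 + 5 + 11 + 23 + 0 = 79

Answer: 79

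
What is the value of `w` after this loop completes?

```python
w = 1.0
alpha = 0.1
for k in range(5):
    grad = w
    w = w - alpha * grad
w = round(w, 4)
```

Gradient descent: w = 1.0 * (1 - 0.1)^5
`w` takes the values: 1.0 → 0.9 → 0.81 → 0.729 → 0.6561 → 0.59049 → 0.5905

Answer: 0.5905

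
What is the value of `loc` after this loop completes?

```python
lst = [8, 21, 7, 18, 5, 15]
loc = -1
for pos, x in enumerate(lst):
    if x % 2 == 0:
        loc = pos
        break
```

First even number index in [8, 21, 7, 18, 5, 15]
`loc` takes the values: -1 → 0

Answer: 0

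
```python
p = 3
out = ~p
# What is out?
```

Trace:
`p = 3` → p = 3
`out = ~p` → out = -4
So out = -4

Answer: -4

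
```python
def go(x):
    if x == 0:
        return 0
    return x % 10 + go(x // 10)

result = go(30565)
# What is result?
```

Sum of digits of 30565: 5 + 6 + 5 + 0 + 3 = 19

Answer: 19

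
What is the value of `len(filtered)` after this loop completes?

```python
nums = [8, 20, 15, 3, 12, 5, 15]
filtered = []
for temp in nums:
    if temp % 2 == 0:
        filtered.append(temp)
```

Count even numbers in [8, 20, 15, 3, 12, 5, 15]
`filtered` takes the values: [] → [8] → [8, 20] → [8, 20, 12]
So `len(filtered)` = 3

Answer: 3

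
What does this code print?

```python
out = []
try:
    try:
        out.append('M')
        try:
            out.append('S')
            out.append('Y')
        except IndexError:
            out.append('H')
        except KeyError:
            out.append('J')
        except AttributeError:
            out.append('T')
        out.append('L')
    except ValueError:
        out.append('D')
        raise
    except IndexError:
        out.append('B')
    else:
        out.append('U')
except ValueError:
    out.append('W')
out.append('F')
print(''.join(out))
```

Execution trace: 'M' (try body) → 'S' (inner try body) → 'Y' (inner try body, no exception) → 'L' (try body, no exception) → 'U' (else) → 'F' (after the try/except). Output: MSYLUF

Answer: MSYLUF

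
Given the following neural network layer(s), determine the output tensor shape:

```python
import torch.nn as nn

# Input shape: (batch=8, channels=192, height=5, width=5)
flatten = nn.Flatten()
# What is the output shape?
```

Input: (8, 192, 5, 5) -> Output: (8, 4800)

Answer: (8, 4800)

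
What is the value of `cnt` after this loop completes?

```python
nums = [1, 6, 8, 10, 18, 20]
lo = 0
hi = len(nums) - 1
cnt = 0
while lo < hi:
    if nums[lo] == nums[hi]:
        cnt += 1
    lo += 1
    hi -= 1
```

Count matching pairs from ends
`cnt` takes the values: 0

Answer: 0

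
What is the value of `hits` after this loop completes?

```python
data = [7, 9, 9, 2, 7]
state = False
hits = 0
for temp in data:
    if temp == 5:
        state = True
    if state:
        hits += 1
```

Count elements after first 5 in [7, 9, 9, 2, 7]
`hits` takes the values: 0

Answer: 0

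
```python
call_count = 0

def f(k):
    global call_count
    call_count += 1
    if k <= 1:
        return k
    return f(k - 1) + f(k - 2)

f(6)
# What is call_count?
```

Calls(k) = 1 + Calls(k-1) + Calls(k-2); Calls(0)=Calls(1)=1. For k=6 this gives 25.

Answer: 25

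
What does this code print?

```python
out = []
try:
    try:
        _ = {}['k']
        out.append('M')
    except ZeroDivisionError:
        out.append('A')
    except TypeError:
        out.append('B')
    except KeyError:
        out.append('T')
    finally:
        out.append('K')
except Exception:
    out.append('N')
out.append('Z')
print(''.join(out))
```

Execution trace: 'T' (inner except KeyError) → 'K' (inner finally) → 'Z' (after the try/except). Output: TKZ

Answer: TKZ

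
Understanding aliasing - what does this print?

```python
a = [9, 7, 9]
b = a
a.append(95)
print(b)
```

Key concept: basic list aliasing.
Step by step:
`a = [9, 7, 9]` → a = [9, 7, 9]
`b = a` → b = [9, 7, 9] (same object as a)
`a.append(95)` → a = [9, 7, 9, 95] (same object as b); b = [9, 7, 9, 95] (same object as a)
`print(b)` → prints [9, 7, 9, 95]

Answer: [9, 7, 9, 95]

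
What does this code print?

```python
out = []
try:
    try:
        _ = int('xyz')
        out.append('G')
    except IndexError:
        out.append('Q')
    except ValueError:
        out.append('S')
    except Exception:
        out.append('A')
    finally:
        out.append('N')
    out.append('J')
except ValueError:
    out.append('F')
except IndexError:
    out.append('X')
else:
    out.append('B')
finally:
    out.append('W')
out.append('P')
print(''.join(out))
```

Execution trace: 'S' (inner except ValueError) → 'N' (inner finally) → 'J' (try body, no exception) → 'B' (else) → 'W' (finally) → 'P' (after the try/except). Output: SNJBWP

Answer: SNJBWP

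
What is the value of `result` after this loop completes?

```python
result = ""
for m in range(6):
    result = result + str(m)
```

Concatenate digits 0 to 5
`result` takes the values: "" → "0" → "01" → "012" → "0123" → "01234" → "012345"

Answer: "012345"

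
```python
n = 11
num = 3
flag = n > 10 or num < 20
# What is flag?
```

Trace:
`n = 11` → n = 11
`num = 3` → num = 3
`flag = n > 10 or num < 20` → flag = True
So flag = True

Answer: True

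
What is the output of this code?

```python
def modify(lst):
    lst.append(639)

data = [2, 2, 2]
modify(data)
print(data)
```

Key concept: function modifies passed list.
Step by step:
`data = [2, 2, 2]` → data = [2, 2, 2]
`modify(data)` → data = [2, 2, 2, 639]
`print(data)` → prints [2, 2, 2, 639]

Answer: [2, 2, 2, 639]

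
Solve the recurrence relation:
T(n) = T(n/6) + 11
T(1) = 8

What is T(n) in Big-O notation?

Each step divides n by 6 and adds 11. After log_6(n) steps we reach T(1)=8. So T(n) = 11·log_6(n) + 8 = O(log n).

Answer: O(log n)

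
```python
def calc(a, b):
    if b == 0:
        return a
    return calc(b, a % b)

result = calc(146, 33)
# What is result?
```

calc(146, 33) -> calc(33, 14) -> calc(14, 5) -> calc(5, 4) -> calc(4, 1) -> calc(1, 0) -> 1

Answer: 1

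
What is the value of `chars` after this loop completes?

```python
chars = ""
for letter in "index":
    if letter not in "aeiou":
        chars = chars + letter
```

Remove vowels from 'index'
`chars` takes the values: "" → "n" → "nd" → "ndx"

Answer: "ndx"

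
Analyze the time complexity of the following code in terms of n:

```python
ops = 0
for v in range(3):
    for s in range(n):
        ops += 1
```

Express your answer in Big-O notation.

Each loop level contributes: 1 × n. Multiplying the contributions gives O(n).

Answer: O(n)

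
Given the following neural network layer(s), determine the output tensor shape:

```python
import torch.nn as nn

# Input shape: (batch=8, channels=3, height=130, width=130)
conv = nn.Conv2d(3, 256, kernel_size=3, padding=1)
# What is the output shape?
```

Input: (8, 3, 130, 130) -> Output: (8, 256, 130, 130)

Answer: (8, 256, 130, 130)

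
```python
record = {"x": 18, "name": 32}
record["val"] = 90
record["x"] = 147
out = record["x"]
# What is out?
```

Trace:
`record = {"x": 18, "name": 32}` → record = {'x': 18, 'name': 32}
`record["val"] = 90` → record = {'x': 18, 'name': 32, 'val': 90}
`record["x"] = 147` → record = {'x': 147, 'name': 32, 'val': 90}
`out = record["x"]` → out = 147
So out = 147

Answer: 147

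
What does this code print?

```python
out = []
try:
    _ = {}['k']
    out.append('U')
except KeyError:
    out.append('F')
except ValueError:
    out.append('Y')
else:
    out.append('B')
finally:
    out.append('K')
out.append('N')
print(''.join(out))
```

Execution trace: 'F' (except KeyError) → 'K' (finally) → 'N' (after the try/except). Output: FKN

Answer: FKN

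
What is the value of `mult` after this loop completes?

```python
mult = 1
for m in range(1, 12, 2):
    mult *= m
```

Product of 1, 3, 5, ... up to 11
`mult` takes the values: 1 → 3 → 15 → 105 → 945 → 10395

Answer: 10395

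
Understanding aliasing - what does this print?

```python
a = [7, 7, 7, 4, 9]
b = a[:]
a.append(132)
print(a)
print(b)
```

Key concept: slice [:] creates copy.
Step by step:
`a = [7, 7, 7, 4, 9]` → a = [7, 7, 7, 4, 9]
`b = a[:]` → b = [7, 7, 7, 4, 9]
`a.append(132)` → a = [7, 7, 7, 4, 9, 132]
`print(a)` → prints [7, 7, 7, 4, 9, 132]
`print(b)` → prints [7, 7, 7, 4, 9]

Answer:
[7, 7, 7, 4, 9, 132]
[7, 7, 7, 4, 9]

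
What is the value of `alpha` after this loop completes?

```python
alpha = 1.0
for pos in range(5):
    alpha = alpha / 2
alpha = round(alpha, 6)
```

Halving LR 5 times: 1 / 2^5
`alpha` takes the values: 1.0 → 0.5 → 0.25 → 0.125 → 0.0625 → 0.03125

Answer: 0.03125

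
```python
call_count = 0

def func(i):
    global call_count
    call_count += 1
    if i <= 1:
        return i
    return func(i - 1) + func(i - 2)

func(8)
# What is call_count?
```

Calls(i) = 1 + Calls(i-1) + Calls(i-2); Calls(0)=Calls(1)=1. For i=8 this gives 67.

Answer: 67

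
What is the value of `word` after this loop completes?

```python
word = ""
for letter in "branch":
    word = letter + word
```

Reverse 'branch'
`word` takes the values: "" → "b" → "rb" → "arb" → "narb" → "cnarb" → "hcnarb"

Answer: "hcnarb"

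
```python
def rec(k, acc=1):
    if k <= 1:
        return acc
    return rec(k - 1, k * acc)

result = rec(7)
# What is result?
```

Accumulator trace (n, acc): (7, 1) -> (6, 7) -> (5, 42) -> (4, 210) -> (3, 840) -> (2, 2520) -> (1, 5040) -> return 5040

Answer: 5040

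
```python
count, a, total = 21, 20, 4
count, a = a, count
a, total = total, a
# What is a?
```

Trace:
`count, a, total = 21, 20, 4` → count = 21; a = 20; total = 4
`count, a = a, count` → count = 20; a = 21
`a, total = total, a` → a = 4; total = 21
So a = 4

Answer: 4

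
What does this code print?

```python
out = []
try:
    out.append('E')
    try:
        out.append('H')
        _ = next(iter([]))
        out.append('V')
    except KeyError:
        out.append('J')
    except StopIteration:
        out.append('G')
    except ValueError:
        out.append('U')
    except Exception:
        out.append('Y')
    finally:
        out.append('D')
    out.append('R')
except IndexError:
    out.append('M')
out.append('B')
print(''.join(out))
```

Execution trace: 'E' (try body) → 'H' (inner try body) → 'G' (inner except StopIteration) → 'D' (inner finally) → 'R' (try body, no exception) → 'B' (after the try/except). Output: EHGDRB

Answer: EHGDRB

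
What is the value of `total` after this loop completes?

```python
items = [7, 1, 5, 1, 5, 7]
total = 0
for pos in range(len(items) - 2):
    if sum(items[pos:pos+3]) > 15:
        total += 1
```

Count windows with sum > 15
`total` takes the values: 0

Answer: 0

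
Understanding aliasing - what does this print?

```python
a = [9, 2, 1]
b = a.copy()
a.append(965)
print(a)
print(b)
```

Key concept: list.copy() creates independent copy.
Step by step:
`a = [9, 2, 1]` → a = [9, 2, 1]
`b = a.copy()` → b = [9, 2, 1]
`a.append(965)` → a = [9, 2, 1, 965]
`print(a)` → prints [9, 2, 1, 965]
`print(b)` → prints [9, 2, 1]

Answer:
[9, 2, 1, 965]
[9, 2, 1]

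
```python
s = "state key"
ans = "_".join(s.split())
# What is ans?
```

Trace:
`s = "state key"` → s = 'state key'
`ans = "_".join(s.split())` → ans = 'state_key'
So ans = 'state_key'

Answer: 'state_key'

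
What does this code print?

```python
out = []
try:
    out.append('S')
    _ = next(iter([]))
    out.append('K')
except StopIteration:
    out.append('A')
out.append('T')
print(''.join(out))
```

Execution trace: 'S' (try body) → 'A' (except StopIteration) → 'T' (after the try/except). Output: SAT

Answer: SAT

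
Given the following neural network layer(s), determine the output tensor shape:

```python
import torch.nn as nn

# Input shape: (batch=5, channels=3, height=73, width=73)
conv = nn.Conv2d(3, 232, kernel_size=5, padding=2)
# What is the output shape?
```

Input: (5, 3, 73, 73) -> Output: (5, 232, 73, 73)

Answer: (5, 232, 73, 73)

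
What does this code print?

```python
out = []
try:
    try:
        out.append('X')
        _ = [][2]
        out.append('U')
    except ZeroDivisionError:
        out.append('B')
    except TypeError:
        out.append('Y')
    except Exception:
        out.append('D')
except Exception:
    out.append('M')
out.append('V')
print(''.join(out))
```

Execution trace: 'X' (inner try body) → 'D' (inner except Exception) → 'V' (after the try/except). Output: XDV

Answer: XDV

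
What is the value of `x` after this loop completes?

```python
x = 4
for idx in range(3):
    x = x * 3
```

Multiply by 3, 3 times: 4 * 3^3 = 108
`x` takes the values: 4 → 12 → 36 → 108

Answer: 108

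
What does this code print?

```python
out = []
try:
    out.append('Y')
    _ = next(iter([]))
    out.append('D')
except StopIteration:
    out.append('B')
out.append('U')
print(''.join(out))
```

Execution trace: 'Y' (try body) → 'B' (except StopIteration) → 'U' (after the try/except). Output: YBU

Answer: YBU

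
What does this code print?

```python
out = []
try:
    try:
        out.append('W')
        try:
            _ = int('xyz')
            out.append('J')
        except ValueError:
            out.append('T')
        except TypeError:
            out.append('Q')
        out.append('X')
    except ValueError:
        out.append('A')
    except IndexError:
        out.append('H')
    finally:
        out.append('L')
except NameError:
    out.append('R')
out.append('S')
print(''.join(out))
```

Execution trace: 'W' (try body) → 'T' (inner except ValueError) → 'X' (try body, no exception) → 'L' (finally) → 'S' (after the try/except). Output: WTXLS

Answer: WTXLS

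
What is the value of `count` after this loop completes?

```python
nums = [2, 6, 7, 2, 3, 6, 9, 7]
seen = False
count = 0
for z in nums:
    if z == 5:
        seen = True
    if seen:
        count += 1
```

Count elements after first 5 in [2, 6, 7, 2, 3, 6, 9, 7]
`count` takes the values: 0

Answer: 0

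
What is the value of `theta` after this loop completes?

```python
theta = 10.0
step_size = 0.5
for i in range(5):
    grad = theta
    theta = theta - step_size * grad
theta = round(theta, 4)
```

Gradient descent: w = 10.0 * (1 - 0.5)^5
`theta` takes the values: 10.0 → 5.0 → 2.5 → 1.25 → 0.625 → 0.3125

Answer: 0.3125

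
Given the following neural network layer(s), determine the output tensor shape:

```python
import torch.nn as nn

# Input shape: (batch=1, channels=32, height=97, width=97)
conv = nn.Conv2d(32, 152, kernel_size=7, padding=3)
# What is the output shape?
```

Input: (1, 32, 97, 97) -> Output: (1, 152, 97, 97)

Answer: (1, 152, 97, 97)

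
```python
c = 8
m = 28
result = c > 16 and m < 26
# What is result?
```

Trace:
`c = 8` → c = 8
`m = 28` → m = 28
`result = c > 16 and m < 26` → result = False
So result = False

Answer: False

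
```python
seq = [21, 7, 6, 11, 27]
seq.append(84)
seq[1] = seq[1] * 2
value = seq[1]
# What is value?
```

Trace:
`seq = [21, 7, 6, 11, 27]` → seq = [21, 7, 6, 11, 27]
`seq.append(84)` → seq = [21, 7, 6, 11, 27, 84]
`seq[1] = seq[1] * 2` → seq = [21, 14, 6, 11, 27, 84]
`value = seq[1]` → value = 14
So value = 14

Answer: 14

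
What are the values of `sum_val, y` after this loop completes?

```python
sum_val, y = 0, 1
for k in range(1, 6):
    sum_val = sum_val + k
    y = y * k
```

Sum and factorial of 1 to 5
`sum_val, y` takes the values: (0, 1) → (1, 1) → (3, 1) → (3, 2) → (6, 2) → (6, 6) → (10, 6) → (10, 24) → (15, 24) → (15, 120)

Answer: 15, 120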